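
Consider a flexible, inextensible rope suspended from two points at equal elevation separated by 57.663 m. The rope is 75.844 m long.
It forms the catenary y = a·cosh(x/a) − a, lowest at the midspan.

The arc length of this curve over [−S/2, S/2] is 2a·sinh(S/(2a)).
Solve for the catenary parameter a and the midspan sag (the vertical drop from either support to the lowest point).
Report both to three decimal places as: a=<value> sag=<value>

seed: a₀ = √(S³/(24(L−S))) = √(57.663³/(24·18.181)) = 20.961934
iter 1: u=1.375422  f(a)=+1.799e+00  f'(a)=-2.086e+00  a ← 20.961934 − (+1.799e+00/-2.086e+00) = 21.824558
iter 2: u=1.321058  f(a)=+1.170e-01  f'(a)=-1.823e+00  a ← 21.824558 − (+1.170e-01/-1.823e+00) = 21.888770
iter 3: u=1.317182  f(a)=+5.712e-04  f'(a)=-1.805e+00  a ← 21.888770 − (+5.712e-04/-1.805e+00) = 21.889087
iter 4: u=1.317163  f(a)=+1.376e-08  f'(a)=-1.805e+00  a ← 21.889087 − (+1.376e-08/-1.805e+00) = 21.889087
iter 5: u=1.317163  f(a)=-1.421e-14  f'(a)=-1.805e+00  a ← 21.889087 − (-1.421e-14/-1.805e+00) = 21.889087
converged: |Δa| < 1e-12 after 5 iterations
sag = a·(cosh(S/(2a)) − 1) = 21.889087·(cosh(1.317163) − 1) = 21.896872
T_max/T_min = cosh(S/(2a)) = 2.000356

a=21.889 sag=21.897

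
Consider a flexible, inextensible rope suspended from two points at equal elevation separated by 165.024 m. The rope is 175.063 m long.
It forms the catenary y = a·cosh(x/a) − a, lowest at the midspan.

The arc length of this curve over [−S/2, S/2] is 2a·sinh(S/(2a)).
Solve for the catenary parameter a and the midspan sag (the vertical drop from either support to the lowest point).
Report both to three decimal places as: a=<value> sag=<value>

a=137.804 sag=25.450

seed: a₀ = √(S³/(24(L−S))) = √(165.024³/(24·10.039)) = 136.574562
iter 1: u=0.604154  f(a)=+1.848e-01  f'(a)=-1.524e-01  a ← 136.574562 − (+1.848e-01/-1.524e-01) = 137.786866
iter 2: u=0.598838  f(a)=+2.490e-03  f'(a)=-1.484e-01  a ← 137.786866 − (+2.490e-03/-1.484e-01) = 137.803646
iter 3: u=0.598765  f(a)=+4.655e-07  f'(a)=-1.483e-01  a ← 137.803646 − (+4.655e-07/-1.483e-01) = 137.803649
iter 4: u=0.598765  f(a)=+2.842e-14  f'(a)=-1.483e-01  a ← 137.803649 − (+2.842e-14/-1.483e-01) = 137.803649
converged: |Δa| < 1e-12 after 4 iterations
sag = a·(cosh(S/(2a)) − 1) = 137.803649·(cosh(0.598765) − 1) = 25.449557
T_max/T_min = cosh(S/(2a)) = 1.184680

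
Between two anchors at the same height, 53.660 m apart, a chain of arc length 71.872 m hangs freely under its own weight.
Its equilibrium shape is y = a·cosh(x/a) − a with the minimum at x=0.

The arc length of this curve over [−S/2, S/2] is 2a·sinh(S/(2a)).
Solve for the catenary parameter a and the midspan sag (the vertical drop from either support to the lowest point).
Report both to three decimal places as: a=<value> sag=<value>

seed: a₀ = √(S³/(24(L−S))) = √(53.660³/(24·18.212)) = 18.801459
iter 1: u=1.427017  f(a)=+1.947e+00  f'(a)=-2.362e+00  a ← 18.801459 − (+1.947e+00/-2.362e+00) = 19.625825
iter 2: u=1.367076  f(a)=+1.354e-01  f'(a)=-2.044e+00  a ← 19.625825 − (+1.354e-01/-2.044e+00) = 19.692062
iter 3: u=1.362478  f(a)=+7.625e-04  f'(a)=-2.021e+00  a ← 19.692062 − (+7.625e-04/-2.021e+00) = 19.692439
iter 4: u=1.362452  f(a)=+2.450e-08  f'(a)=-2.021e+00  a ← 19.692439 − (+2.450e-08/-2.021e+00) = 19.692439
iter 5: u=1.362452  f(a)=-1.421e-14  f'(a)=-2.021e+00  a ← 19.692439 − (-1.421e-14/-2.021e+00) = 19.692439
converged: |Δa| < 1e-12 after 5 iterations
sag = a·(cosh(S/(2a)) − 1) = 19.692439·(cosh(1.362452) − 1) = 21.285461
T_max/T_min = cosh(S/(2a)) = 2.080895

a=19.692 sag=21.285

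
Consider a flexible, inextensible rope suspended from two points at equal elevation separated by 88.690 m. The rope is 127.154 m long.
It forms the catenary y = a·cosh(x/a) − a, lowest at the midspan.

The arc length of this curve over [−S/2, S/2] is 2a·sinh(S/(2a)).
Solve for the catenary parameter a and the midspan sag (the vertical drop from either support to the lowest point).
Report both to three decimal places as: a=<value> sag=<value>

a=29.126 sag=40.805

seed: a₀ = √(S³/(24(L−S))) = √(88.690³/(24·38.464)) = 27.490278
iter 1: u=1.613116  f(a)=+5.326e+00  f'(a)=-3.598e+00  a ← 27.490278 − (+5.326e+00/-3.598e+00) = 28.970710
iter 2: u=1.530684  f(a)=+4.605e-01  f'(a)=-3.000e+00  a ← 28.970710 − (+4.605e-01/-3.000e+00) = 29.124204
iter 3: u=1.522617  f(a)=+4.162e-03  f'(a)=-2.946e+00  a ← 29.124204 − (+4.162e-03/-2.946e+00) = 29.125616
iter 4: u=1.522543  f(a)=+3.468e-07  f'(a)=-2.946e+00  a ← 29.125616 − (+3.468e-07/-2.946e+00) = 29.125617
iter 5: u=1.522543  f(a)=+2.842e-14  f'(a)=-2.946e+00  a ← 29.125617 − (+2.842e-14/-2.946e+00) = 29.125617
converged: |Δa| < 1e-12 after 5 iterations
sag = a·(cosh(S/(2a)) − 1) = 29.125617·(cosh(1.522543) − 1) = 40.805324
T_max/T_min = cosh(S/(2a)) = 2.401012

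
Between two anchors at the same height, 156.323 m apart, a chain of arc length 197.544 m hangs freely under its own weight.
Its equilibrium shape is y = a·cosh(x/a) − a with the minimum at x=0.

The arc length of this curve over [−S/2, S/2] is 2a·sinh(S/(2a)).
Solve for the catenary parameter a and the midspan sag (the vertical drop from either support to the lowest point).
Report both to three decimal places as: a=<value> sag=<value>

seed: a₀ = √(S³/(24(L−S))) = √(156.323³/(24·41.221)) = 62.139741
iter 1: u=1.257834  f(a)=+3.386e+00  f'(a)=-1.549e+00  a ← 62.139741 − (+3.386e+00/-1.549e+00) = 64.326190
iter 2: u=1.215081  f(a)=+1.869e-01  f'(a)=-1.382e+00  a ← 64.326190 − (+1.869e-01/-1.382e+00) = 64.461448
iter 3: u=1.212531  f(a)=+6.434e-04  f'(a)=-1.373e+00  a ← 64.461448 − (+6.434e-04/-1.373e+00) = 64.461917
iter 4: u=1.212522  f(a)=+7.677e-09  f'(a)=-1.373e+00  a ← 64.461917 − (+7.677e-09/-1.373e+00) = 64.461917
iter 5: u=1.212522  f(a)=+8.527e-14  f'(a)=-1.373e+00  a ← 64.461917 − (+8.527e-14/-1.373e+00) = 64.461917
converged: |Δa| < 1e-12 after 5 iterations
sag = a·(cosh(S/(2a)) − 1) = 64.461917·(cosh(1.212522) − 1) = 53.484031
T_max/T_min = cosh(S/(2a)) = 1.829700

a=64.462 sag=53.484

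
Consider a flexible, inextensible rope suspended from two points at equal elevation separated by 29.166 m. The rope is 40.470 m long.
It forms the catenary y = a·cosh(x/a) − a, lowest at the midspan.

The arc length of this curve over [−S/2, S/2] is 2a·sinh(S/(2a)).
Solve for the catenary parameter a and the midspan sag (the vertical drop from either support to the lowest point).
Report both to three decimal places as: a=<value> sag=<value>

a=10.076 sag=12.529

seed: a₀ = √(S³/(24(L−S))) = √(29.166³/(24·11.304)) = 9.562988
iter 1: u=1.524942  f(a)=+1.390e+00  f'(a)=-2.962e+00  a ← 9.562988 − (+1.390e+00/-2.962e+00) = 10.032173
iter 2: u=1.453623  f(a)=+1.088e-01  f'(a)=-2.514e+00  a ← 10.032173 − (+1.088e-01/-2.514e+00) = 10.075447
iter 3: u=1.447380  f(a)=+7.924e-04  f'(a)=-2.478e+00  a ← 10.075447 − (+7.924e-04/-2.478e+00) = 10.075767
iter 4: u=1.447334  f(a)=+4.271e-08  f'(a)=-2.478e+00  a ← 10.075767 − (+4.271e-08/-2.478e+00) = 10.075767
iter 5: u=1.447334  f(a)=+7.105e-15  f'(a)=-2.478e+00  a ← 10.075767 − (+7.105e-15/-2.478e+00) = 10.075767
converged: |Δa| < 1e-12 after 5 iterations
sag = a·(cosh(S/(2a)) − 1) = 10.075767·(cosh(1.447334) − 1) = 12.529018
T_max/T_min = cosh(S/(2a)) = 2.243480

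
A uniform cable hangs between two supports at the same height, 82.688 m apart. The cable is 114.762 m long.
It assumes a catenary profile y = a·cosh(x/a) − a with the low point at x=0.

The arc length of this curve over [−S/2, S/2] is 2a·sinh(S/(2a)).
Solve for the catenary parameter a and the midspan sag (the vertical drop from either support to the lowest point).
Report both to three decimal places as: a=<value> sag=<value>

seed: a₀ = √(S³/(24(L−S))) = √(82.688³/(24·32.074)) = 27.100765
iter 1: u=1.525566  f(a)=+3.946e+00  f'(a)=-2.966e+00  a ← 27.100765 − (+3.946e+00/-2.966e+00) = 28.431309
iter 2: u=1.454172  f(a)=+3.092e-01  f'(a)=-2.518e+00  a ← 28.431309 − (+3.092e-01/-2.518e+00) = 28.554134
iter 3: u=1.447916  f(a)=+2.256e-03  f'(a)=-2.481e+00  a ← 28.554134 − (+2.256e-03/-2.481e+00) = 28.555043
iter 4: u=1.447870  f(a)=+1.220e-07  f'(a)=-2.481e+00  a ← 28.555043 − (+1.220e-07/-2.481e+00) = 28.555043
iter 5: u=1.447870  f(a)=+1.421e-14  f'(a)=-2.481e+00  a ← 28.555043 − (+1.421e-14/-2.481e+00) = 28.555043
converged: |Δa| < 1e-12 after 5 iterations
sag = a·(cosh(S/(2a)) − 1) = 28.555043·(cosh(1.447870) − 1) = 35.538402
T_max/T_min = cosh(S/(2a)) = 2.244558

a=28.555 sag=35.538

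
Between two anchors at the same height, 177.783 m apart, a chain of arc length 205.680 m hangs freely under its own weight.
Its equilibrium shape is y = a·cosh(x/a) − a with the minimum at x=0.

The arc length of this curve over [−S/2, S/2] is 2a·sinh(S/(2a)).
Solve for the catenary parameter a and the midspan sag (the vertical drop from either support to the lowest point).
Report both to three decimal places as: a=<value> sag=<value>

seed: a₀ = √(S³/(24(L−S))) = √(177.783³/(24·27.897)) = 91.611707
iter 1: u=0.970307  f(a)=+1.343e+00  f'(a)=-6.683e-01  a ← 91.611707 − (+1.343e+00/-6.683e-01) = 93.621306
iter 2: u=0.949479  f(a)=+4.546e-02  f'(a)=-6.238e-01  a ← 93.621306 − (+4.546e-02/-6.238e-01) = 93.694192
iter 3: u=0.948741  f(a)=+5.614e-05  f'(a)=-6.222e-01  a ← 93.694192 − (+5.614e-05/-6.222e-01) = 93.694282
iter 4: u=0.948740  f(a)=+8.586e-11  f'(a)=-6.222e-01  a ← 93.694282 − (+8.586e-11/-6.222e-01) = 93.694282
iter 5: u=0.948740  f(a)=-5.684e-14  f'(a)=-6.222e-01  a ← 93.694282 − (-5.684e-14/-6.222e-01) = 93.694282
converged: |Δa| < 1e-12 after 5 iterations
sag = a·(cosh(S/(2a)) − 1) = 93.694282·(cosh(0.948740) − 1) = 45.426831
T_max/T_min = cosh(S/(2a)) = 1.484841

a=93.694 sag=45.427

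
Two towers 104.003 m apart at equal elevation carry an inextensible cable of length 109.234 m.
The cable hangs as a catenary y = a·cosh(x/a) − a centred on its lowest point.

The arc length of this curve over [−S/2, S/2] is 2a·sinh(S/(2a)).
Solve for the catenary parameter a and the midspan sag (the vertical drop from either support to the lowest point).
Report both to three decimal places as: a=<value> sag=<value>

a=95.367 sag=14.532

seed: a₀ = √(S³/(24(L−S))) = √(104.003³/(24·5.231)) = 94.660941
iter 1: u=0.549345  f(a)=+7.950e-02  f'(a)=-1.139e-01  a ← 94.660941 − (+7.950e-02/-1.139e-01) = 95.358970
iter 2: u=0.545324  f(a)=+8.879e-04  f'(a)=-1.114e-01  a ← 95.358970 − (+8.879e-04/-1.114e-01) = 95.366944
iter 3: u=0.545278  f(a)=+1.135e-07  f'(a)=-1.113e-01  a ← 95.366944 − (+1.135e-07/-1.113e-01) = 95.366945
iter 4: u=0.545278  f(a)=+0.000e+00  f'(a)=-1.113e-01  a ← 95.366945 − (+0.000e+00/-1.113e-01) = 95.366945
converged: |Δa| < 1e-12 after 4 iterations
sag = a·(cosh(S/(2a)) − 1) = 95.366945·(cosh(0.545278) − 1) = 14.532422
T_max/T_min = cosh(S/(2a)) = 1.152384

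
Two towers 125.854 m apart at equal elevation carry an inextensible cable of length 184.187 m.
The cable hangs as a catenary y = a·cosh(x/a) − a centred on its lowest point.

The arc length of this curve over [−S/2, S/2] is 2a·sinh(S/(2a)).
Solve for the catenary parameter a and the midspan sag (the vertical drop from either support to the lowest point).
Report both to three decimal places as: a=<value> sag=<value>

seed: a₀ = √(S³/(24(L−S))) = √(125.854³/(24·58.333)) = 37.734427
iter 1: u=1.667628  f(a)=+8.670e+00  f'(a)=-4.042e+00  a ← 37.734427 − (+8.670e+00/-4.042e+00) = 39.879538
iter 2: u=1.577927  f(a)=+7.942e-01  f'(a)=-3.332e+00  a ← 39.879538 − (+7.942e-01/-3.332e+00) = 40.117891
iter 3: u=1.568552  f(a)=+8.150e-03  f'(a)=-3.264e+00  a ← 40.117891 − (+8.150e-03/-3.264e+00) = 40.120388
iter 4: u=1.568454  f(a)=+8.776e-07  f'(a)=-3.263e+00  a ← 40.120388 − (+8.776e-07/-3.263e+00) = 40.120388
iter 5: u=1.568454  f(a)=+2.842e-14  f'(a)=-3.263e+00  a ← 40.120388 − (+2.842e-14/-3.263e+00) = 40.120388
converged: |Δa| < 1e-12 after 5 iterations
sag = a·(cosh(S/(2a)) − 1) = 40.120388·(cosh(1.568454) − 1) = 60.332876
T_max/T_min = cosh(S/(2a)) = 2.503796

a=40.120 sag=60.333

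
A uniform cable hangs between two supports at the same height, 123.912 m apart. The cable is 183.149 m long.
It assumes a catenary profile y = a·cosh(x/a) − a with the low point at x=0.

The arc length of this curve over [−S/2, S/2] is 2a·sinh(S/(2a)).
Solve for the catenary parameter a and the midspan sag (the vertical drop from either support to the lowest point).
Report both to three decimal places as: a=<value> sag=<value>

seed: a₀ = √(S³/(24(L−S))) = √(123.912³/(24·59.237)) = 36.582038
iter 1: u=1.693618  f(a)=+9.100e+00  f'(a)=-4.268e+00  a ← 36.582038 − (+9.100e+00/-4.268e+00) = 38.714121
iter 2: u=1.600346  f(a)=+8.562e-01  f'(a)=-3.499e+00  a ← 38.714121 − (+8.562e-01/-3.499e+00) = 38.958784
iter 3: u=1.590296  f(a)=+9.318e-03  f'(a)=-3.424e+00  a ← 38.958784 − (+9.318e-03/-3.424e+00) = 38.961506
iter 4: u=1.590185  f(a)=+1.130e-06  f'(a)=-3.423e+00  a ← 38.961506 − (+1.130e-06/-3.423e+00) = 38.961506
iter 5: u=1.590185  f(a)=+2.842e-14  f'(a)=-3.423e+00  a ← 38.961506 − (+2.842e-14/-3.423e+00) = 38.961506
converged: |Δa| < 1e-12 after 5 iterations
sag = a·(cosh(S/(2a)) − 1) = 38.961506·(cosh(1.590185) − 1) = 60.556774
T_max/T_min = cosh(S/(2a)) = 2.554272

a=38.962 sag=60.557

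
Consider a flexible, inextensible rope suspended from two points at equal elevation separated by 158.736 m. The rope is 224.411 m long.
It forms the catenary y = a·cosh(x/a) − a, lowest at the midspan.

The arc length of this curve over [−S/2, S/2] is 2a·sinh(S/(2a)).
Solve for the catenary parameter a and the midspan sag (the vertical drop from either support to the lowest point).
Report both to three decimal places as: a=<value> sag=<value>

a=53.243 sag=70.954

seed: a₀ = √(S³/(24(L−S))) = √(158.736³/(24·65.675)) = 50.374122
iter 1: u=1.575571  f(a)=+8.650e+00  f'(a)=-3.315e+00  a ← 50.374122 − (+8.650e+00/-3.315e+00) = 52.983705
iter 2: u=1.497970  f(a)=+7.177e-01  f'(a)=-2.786e+00  a ← 52.983705 − (+7.177e-01/-2.786e+00) = 53.241324
iter 3: u=1.490722  f(a)=+5.927e-03  f'(a)=-2.740e+00  a ← 53.241324 − (+5.927e-03/-2.740e+00) = 53.243487
iter 4: u=1.490661  f(a)=+4.116e-07  f'(a)=-2.740e+00  a ← 53.243487 − (+4.116e-07/-2.740e+00) = 53.243487
iter 5: u=1.490661  f(a)=+0.000e+00  f'(a)=-2.740e+00  a ← 53.243487 − (+0.000e+00/-2.740e+00) = 53.243487
converged: |Δa| < 1e-12 after 5 iterations
sag = a·(cosh(S/(2a)) − 1) = 53.243487·(cosh(1.490661) − 1) = 70.953708
T_max/T_min = cosh(S/(2a)) = 2.332627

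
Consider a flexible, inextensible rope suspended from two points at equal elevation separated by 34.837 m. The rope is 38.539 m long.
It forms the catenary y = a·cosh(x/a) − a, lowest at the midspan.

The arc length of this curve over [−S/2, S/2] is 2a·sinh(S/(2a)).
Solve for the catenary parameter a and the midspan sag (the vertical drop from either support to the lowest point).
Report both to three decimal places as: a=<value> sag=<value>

seed: a₀ = √(S³/(24(L−S))) = √(34.837³/(24·3.702)) = 21.814100
iter 1: u=0.798497  f(a)=+1.198e-01  f'(a)=-3.616e-01  a ← 21.814100 − (+1.198e-01/-3.616e-01) = 22.145523
iter 2: u=0.786547  f(a)=+2.785e-03  f'(a)=-3.449e-01  a ← 22.145523 − (+2.785e-03/-3.449e-01) = 22.153598
iter 3: u=0.786261  f(a)=+1.585e-06  f'(a)=-3.445e-01  a ← 22.153598 − (+1.585e-06/-3.445e-01) = 22.153603
iter 4: u=0.786260  f(a)=+5.187e-13  f'(a)=-3.445e-01  a ← 22.153603 − (+5.187e-13/-3.445e-01) = 22.153603
converged: |Δa| < 1e-12 after 4 iterations
sag = a·(cosh(S/(2a)) − 1) = 22.153603·(cosh(0.786260) − 1) = 7.207864
T_max/T_min = cosh(S/(2a)) = 1.325359

a=22.154 sag=7.208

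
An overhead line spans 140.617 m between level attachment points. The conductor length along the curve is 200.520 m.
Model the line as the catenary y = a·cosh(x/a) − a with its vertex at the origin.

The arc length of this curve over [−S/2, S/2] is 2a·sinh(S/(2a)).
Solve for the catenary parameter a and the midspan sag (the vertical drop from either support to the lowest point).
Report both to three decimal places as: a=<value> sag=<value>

a=46.550 sag=63.989

seed: a₀ = √(S³/(24(L−S))) = √(140.617³/(24·59.903)) = 43.977125
iter 1: u=1.598752  f(a)=+8.138e+00  f'(a)=-3.487e+00  a ← 43.977125 − (+8.138e+00/-3.487e+00) = 46.310886
iter 2: u=1.518185  f(a)=+6.927e-01  f'(a)=-2.917e+00  a ← 46.310886 − (+6.927e-01/-2.917e+00) = 46.548388
iter 3: u=1.510439  f(a)=+6.050e-03  f'(a)=-2.866e+00  a ← 46.548388 − (+6.050e-03/-2.866e+00) = 46.550499
iter 4: u=1.510370  f(a)=+4.705e-07  f'(a)=-2.866e+00  a ← 46.550499 − (+4.705e-07/-2.866e+00) = 46.550500
iter 5: u=1.510370  f(a)=-2.842e-14  f'(a)=-2.866e+00  a ← 46.550500 − (-2.842e-14/-2.866e+00) = 46.550500
converged: |Δa| < 1e-12 after 5 iterations
sag = a·(cosh(S/(2a)) − 1) = 46.550500·(cosh(1.510370) − 1) = 63.989161
T_max/T_min = cosh(S/(2a)) = 2.374618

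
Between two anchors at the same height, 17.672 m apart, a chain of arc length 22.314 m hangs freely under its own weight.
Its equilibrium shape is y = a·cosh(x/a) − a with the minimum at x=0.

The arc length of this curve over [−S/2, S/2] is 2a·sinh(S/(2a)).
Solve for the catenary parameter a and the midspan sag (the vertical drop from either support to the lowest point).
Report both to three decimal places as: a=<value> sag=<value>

seed: a₀ = √(S³/(24(L−S))) = √(17.672³/(24·4.642)) = 7.038342
iter 1: u=1.255409  f(a)=+3.798e-01  f'(a)=-1.539e+00  a ← 7.038342 − (+3.798e-01/-1.539e+00) = 7.285147
iter 2: u=1.212879  f(a)=+2.089e-02  f'(a)=-1.374e+00  a ← 7.285147 − (+2.089e-02/-1.374e+00) = 7.300354
iter 3: u=1.210352  f(a)=+7.136e-05  f'(a)=-1.365e+00  a ← 7.300354 − (+7.136e-05/-1.365e+00) = 7.300407
iter 4: u=1.210344  f(a)=+8.387e-10  f'(a)=-1.365e+00  a ← 7.300407 − (+8.387e-10/-1.365e+00) = 7.300407
iter 5: u=1.210344  f(a)=+0.000e+00  f'(a)=-1.365e+00  a ← 7.300407 − (+0.000e+00/-1.365e+00) = 7.300407
converged: |Δa| < 1e-12 after 5 iterations
sag = a·(cosh(S/(2a)) − 1) = 7.300407·(cosh(1.210344) − 1) = 6.032807
T_max/T_min = cosh(S/(2a)) = 1.826366

a=7.300 sag=6.033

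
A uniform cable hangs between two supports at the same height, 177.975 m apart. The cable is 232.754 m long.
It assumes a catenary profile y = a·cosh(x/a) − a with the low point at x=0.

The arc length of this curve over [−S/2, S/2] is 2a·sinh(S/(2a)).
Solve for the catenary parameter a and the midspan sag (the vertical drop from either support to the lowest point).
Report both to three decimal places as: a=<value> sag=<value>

seed: a₀ = √(S³/(24(L−S))) = √(177.975³/(24·54.779)) = 65.482587
iter 1: u=1.358949  f(a)=+5.286e+00  f'(a)=-2.003e+00  a ← 65.482587 − (+5.286e+00/-2.003e+00) = 68.121600
iter 2: u=1.306304  f(a)=+3.364e-01  f'(a)=-1.756e+00  a ← 68.121600 − (+3.364e-01/-1.756e+00) = 68.313194
iter 3: u=1.302640  f(a)=+1.567e-03  f'(a)=-1.739e+00  a ← 68.313194 − (+1.567e-03/-1.739e+00) = 68.314095
iter 4: u=1.302623  f(a)=+3.433e-08  f'(a)=-1.739e+00  a ← 68.314095 − (+3.433e-08/-1.739e+00) = 68.314095
iter 5: u=1.302623  f(a)=-2.842e-14  f'(a)=-1.739e+00  a ← 68.314095 − (-2.842e-14/-1.739e+00) = 68.314095
converged: |Δa| < 1e-12 after 5 iterations
sag = a·(cosh(S/(2a)) − 1) = 68.314095·(cosh(1.302623) − 1) = 66.631900
T_max/T_min = cosh(S/(2a)) = 1.975376

a=68.314 sag=66.632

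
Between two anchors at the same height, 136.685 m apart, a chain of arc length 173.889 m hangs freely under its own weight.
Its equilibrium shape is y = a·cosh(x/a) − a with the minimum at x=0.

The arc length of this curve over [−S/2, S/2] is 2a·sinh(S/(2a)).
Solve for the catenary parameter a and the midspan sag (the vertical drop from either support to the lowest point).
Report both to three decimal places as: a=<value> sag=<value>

a=55.538 sag=47.631

seed: a₀ = √(S³/(24(L−S))) = √(136.685³/(24·37.204)) = 53.478701
iter 1: u=1.277939  f(a)=+3.159e+00  f'(a)=-1.632e+00  a ← 53.478701 − (+3.159e+00/-1.632e+00) = 55.413943
iter 2: u=1.233309  f(a)=+1.796e-01  f'(a)=-1.451e+00  a ← 55.413943 − (+1.796e-01/-1.451e+00) = 55.537651
iter 3: u=1.230562  f(a)=+6.576e-04  f'(a)=-1.441e+00  a ← 55.537651 − (+6.576e-04/-1.441e+00) = 55.538108
iter 4: u=1.230551  f(a)=+8.891e-09  f'(a)=-1.441e+00  a ← 55.538108 − (+8.891e-09/-1.441e+00) = 55.538108
iter 5: u=1.230551  f(a)=+2.842e-14  f'(a)=-1.441e+00  a ← 55.538108 − (+2.842e-14/-1.441e+00) = 55.538108
converged: |Δa| < 1e-12 after 5 iterations
sag = a·(cosh(S/(2a)) − 1) = 55.538108·(cosh(1.230551) − 1) = 47.630819
T_max/T_min = cosh(S/(2a)) = 1.857624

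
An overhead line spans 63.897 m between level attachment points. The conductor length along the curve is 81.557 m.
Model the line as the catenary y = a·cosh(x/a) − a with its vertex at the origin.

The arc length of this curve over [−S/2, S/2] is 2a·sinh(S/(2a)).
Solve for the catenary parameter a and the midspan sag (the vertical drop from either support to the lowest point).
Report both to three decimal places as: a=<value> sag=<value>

a=25.779 sag=22.465

seed: a₀ = √(S³/(24(L−S))) = √(63.897³/(24·17.660)) = 24.809598
iter 1: u=1.287748  f(a)=+1.523e+00  f'(a)=-1.674e+00  a ← 24.809598 − (+1.523e+00/-1.674e+00) = 25.719580
iter 2: u=1.242186  f(a)=+8.783e-02  f'(a)=-1.486e+00  a ← 25.719580 − (+8.783e-02/-1.486e+00) = 25.778677
iter 3: u=1.239338  f(a)=+3.314e-04  f'(a)=-1.475e+00  a ← 25.778677 − (+3.314e-04/-1.475e+00) = 25.778902
iter 4: u=1.239327  f(a)=+4.759e-09  f'(a)=-1.475e+00  a ← 25.778902 − (+4.759e-09/-1.475e+00) = 25.778902
iter 5: u=1.239327  f(a)=+0.000e+00  f'(a)=-1.475e+00  a ← 25.778902 − (+0.000e+00/-1.475e+00) = 25.778902
converged: |Δa| < 1e-12 after 5 iterations
sag = a·(cosh(S/(2a)) − 1) = 25.778902·(cosh(1.239327) − 1) = 22.464625
T_max/T_min = cosh(S/(2a)) = 1.871435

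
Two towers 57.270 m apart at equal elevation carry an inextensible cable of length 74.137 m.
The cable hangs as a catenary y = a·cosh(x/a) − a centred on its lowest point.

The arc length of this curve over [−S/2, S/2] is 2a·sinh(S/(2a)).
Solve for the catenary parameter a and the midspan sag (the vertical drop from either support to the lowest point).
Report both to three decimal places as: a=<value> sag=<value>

a=22.435 sag=20.894

seed: a₀ = √(S³/(24(L−S))) = √(57.270³/(24·16.867)) = 21.541018
iter 1: u=1.329324  f(a)=+1.555e+00  f'(a)=-1.861e+00  a ← 21.541018 − (+1.555e+00/-1.861e+00) = 22.376432
iter 2: u=1.279695  f(a)=+9.501e-02  f'(a)=-1.640e+00  a ← 22.376432 − (+9.501e-02/-1.640e+00) = 22.434376
iter 3: u=1.276389  f(a)=+4.060e-04  f'(a)=-1.626e+00  a ← 22.434376 − (+4.060e-04/-1.626e+00) = 22.434625
iter 4: u=1.276375  f(a)=+7.484e-09  f'(a)=-1.626e+00  a ← 22.434625 − (+7.484e-09/-1.626e+00) = 22.434625
iter 5: u=1.276375  f(a)=+1.421e-14  f'(a)=-1.626e+00  a ← 22.434625 − (+1.421e-14/-1.626e+00) = 22.434625
converged: |Δa| < 1e-12 after 5 iterations
sag = a·(cosh(S/(2a)) − 1) = 22.434625·(cosh(1.276375) − 1) = 20.894188
T_max/T_min = cosh(S/(2a)) = 1.931337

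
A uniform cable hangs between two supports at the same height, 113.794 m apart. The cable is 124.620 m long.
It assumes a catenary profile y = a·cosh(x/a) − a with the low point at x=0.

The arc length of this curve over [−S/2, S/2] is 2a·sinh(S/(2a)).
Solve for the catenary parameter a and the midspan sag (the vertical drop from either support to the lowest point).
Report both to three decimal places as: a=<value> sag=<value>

seed: a₀ = √(S³/(24(L−S))) = √(113.794³/(24·10.826)) = 75.307705
iter 1: u=0.755527  f(a)=+3.132e-01  f'(a)=-3.043e-01  a ← 75.307705 − (+3.132e-01/-3.043e-01) = 76.337135
iter 2: u=0.745338  f(a)=+6.538e-03  f'(a)=-2.917e-01  a ← 76.337135 − (+6.538e-03/-2.917e-01) = 76.359551
iter 3: u=0.745120  f(a)=+2.984e-06  f'(a)=-2.914e-01  a ← 76.359551 − (+2.984e-06/-2.914e-01) = 76.359561
iter 4: u=0.745120  f(a)=+6.253e-13  f'(a)=-2.914e-01  a ← 76.359561 − (+6.253e-13/-2.914e-01) = 76.359561
converged: |Δa| < 1e-12 after 4 iterations
sag = a·(cosh(S/(2a)) − 1) = 76.359561·(cosh(0.745120) − 1) = 22.196609
T_max/T_min = cosh(S/(2a)) = 1.290685

a=76.360 sag=22.197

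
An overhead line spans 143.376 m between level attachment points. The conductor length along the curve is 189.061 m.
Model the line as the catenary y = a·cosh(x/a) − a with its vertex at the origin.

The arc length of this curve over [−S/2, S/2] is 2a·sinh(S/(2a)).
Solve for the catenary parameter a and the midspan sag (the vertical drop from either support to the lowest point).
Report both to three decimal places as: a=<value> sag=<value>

seed: a₀ = √(S³/(24(L−S))) = √(143.376³/(24·45.685)) = 51.846836
iter 1: u=1.382688  f(a)=+4.571e+00  f'(a)=-2.123e+00  a ← 51.846836 − (+4.571e+00/-2.123e+00) = 53.999971
iter 2: u=1.327556  f(a)=+3.002e-01  f'(a)=-1.853e+00  a ← 53.999971 − (+3.002e-01/-1.853e+00) = 54.162006
iter 3: u=1.323585  f(a)=+1.496e-03  f'(a)=-1.834e+00  a ← 54.162006 − (+1.496e-03/-1.834e+00) = 54.162822
iter 4: u=1.323565  f(a)=+3.754e-08  f'(a)=-1.834e+00  a ← 54.162822 − (+3.754e-08/-1.834e+00) = 54.162822
iter 5: u=1.323565  f(a)=+2.842e-14  f'(a)=-1.834e+00  a ← 54.162822 − (+2.842e-14/-1.834e+00) = 54.162822
converged: |Δa| < 1e-12 after 5 iterations
sag = a·(cosh(S/(2a)) − 1) = 54.162822·(cosh(1.323565) − 1) = 54.784995
T_max/T_min = cosh(S/(2a)) = 2.011487

a=54.163 sag=54.785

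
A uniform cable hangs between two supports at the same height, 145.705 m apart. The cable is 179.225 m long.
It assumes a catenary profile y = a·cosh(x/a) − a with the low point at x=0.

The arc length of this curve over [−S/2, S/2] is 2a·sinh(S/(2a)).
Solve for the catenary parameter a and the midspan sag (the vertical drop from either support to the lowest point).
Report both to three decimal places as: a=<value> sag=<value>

a=64.044 sag=46.101

seed: a₀ = √(S³/(24(L−S))) = √(145.705³/(24·33.520)) = 62.008904
iter 1: u=1.174872  f(a)=+2.391e+00  f'(a)=-1.238e+00  a ← 62.008904 − (+2.391e+00/-1.238e+00) = 63.940321
iter 2: u=1.139383  f(a)=+1.163e-01  f'(a)=-1.120e+00  a ← 63.940321 − (+1.163e-01/-1.120e+00) = 64.044101
iter 3: u=1.137536  f(a)=+3.059e-04  f'(a)=-1.114e+00  a ← 64.044101 − (+3.059e-04/-1.114e+00) = 64.044376
iter 4: u=1.137532  f(a)=+2.131e-09  f'(a)=-1.114e+00  a ← 64.044376 − (+2.131e-09/-1.114e+00) = 64.044376
iter 5: u=1.137532  f(a)=+0.000e+00  f'(a)=-1.114e+00  a ← 64.044376 − (+0.000e+00/-1.114e+00) = 64.044376
converged: |Δa| < 1e-12 after 5 iterations
sag = a·(cosh(S/(2a)) − 1) = 64.044376·(cosh(1.137532) − 1) = 46.101356
T_max/T_min = cosh(S/(2a)) = 1.719835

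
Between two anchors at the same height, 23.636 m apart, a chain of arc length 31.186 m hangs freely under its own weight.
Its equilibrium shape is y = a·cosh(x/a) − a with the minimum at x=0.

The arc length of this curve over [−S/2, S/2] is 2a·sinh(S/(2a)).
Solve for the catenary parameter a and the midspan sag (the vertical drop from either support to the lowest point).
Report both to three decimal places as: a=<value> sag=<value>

seed: a₀ = √(S³/(24(L−S))) = √(23.636³/(24·7.550)) = 8.536540
iter 1: u=1.384402  f(a)=+7.574e-01  f'(a)=-2.132e+00  a ← 8.536540 − (+7.574e-01/-2.132e+00) = 8.891812
iter 2: u=1.329088  f(a)=+4.985e-02  f'(a)=-1.860e+00  a ← 8.891812 − (+4.985e-02/-1.860e+00) = 8.918617
iter 3: u=1.325093  f(a)=+2.496e-04  f'(a)=-1.841e+00  a ← 8.918617 − (+2.496e-04/-1.841e+00) = 8.918752
iter 4: u=1.325073  f(a)=+6.325e-09  f'(a)=-1.841e+00  a ← 8.918752 − (+6.325e-09/-1.841e+00) = 8.918752
iter 5: u=1.325073  f(a)=+0.000e+00  f'(a)=-1.841e+00  a ← 8.918752 − (+0.000e+00/-1.841e+00) = 8.918752
converged: |Δa| < 1e-12 after 5 iterations
sag = a·(cosh(S/(2a)) − 1) = 8.918752·(cosh(1.325073) − 1) = 9.044705
T_max/T_min = cosh(S/(2a)) = 2.014122

a=8.919 sag=9.045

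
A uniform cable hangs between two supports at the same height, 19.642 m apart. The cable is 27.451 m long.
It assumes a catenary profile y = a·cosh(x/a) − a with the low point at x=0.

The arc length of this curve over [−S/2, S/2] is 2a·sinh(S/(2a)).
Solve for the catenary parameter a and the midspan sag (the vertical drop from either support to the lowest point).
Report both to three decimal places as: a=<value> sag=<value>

a=6.708 sag=8.569

seed: a₀ = √(S³/(24(L−S))) = √(19.642³/(24·7.809)) = 6.358801
iter 1: u=1.544474  f(a)=+9.861e-01  f'(a)=-3.094e+00  a ← 6.358801 − (+9.861e-01/-3.094e+00) = 6.677485
iter 2: u=1.470763  f(a)=+7.898e-02  f'(a)=-2.617e+00  a ← 6.677485 − (+7.898e-02/-2.617e+00) = 6.707667
iter 3: u=1.464145  f(a)=+6.041e-04  f'(a)=-2.577e+00  a ← 6.707667 − (+6.041e-04/-2.577e+00) = 6.707901
iter 4: u=1.464094  f(a)=+3.594e-08  f'(a)=-2.576e+00  a ← 6.707901 − (+3.594e-08/-2.576e+00) = 6.707901
iter 5: u=1.464094  f(a)=-3.553e-15  f'(a)=-2.576e+00  a ← 6.707901 − (-3.553e-15/-2.576e+00) = 6.707901
converged: |Δa| < 1e-12 after 5 iterations
sag = a·(cosh(S/(2a)) − 1) = 6.707901·(cosh(1.464094) − 1) = 8.569052
T_max/T_min = cosh(S/(2a)) = 2.277456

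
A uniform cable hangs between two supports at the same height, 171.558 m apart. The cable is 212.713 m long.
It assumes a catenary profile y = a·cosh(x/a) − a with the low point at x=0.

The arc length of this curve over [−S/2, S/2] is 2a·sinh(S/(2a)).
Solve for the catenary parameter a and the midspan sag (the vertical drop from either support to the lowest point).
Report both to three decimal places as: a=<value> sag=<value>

a=73.941 sag=55.593

seed: a₀ = √(S³/(24(L−S))) = √(171.558³/(24·41.155)) = 71.498929
iter 1: u=1.199724  f(a)=+3.065e+00  f'(a)=-1.326e+00  a ← 71.498929 − (+3.065e+00/-1.326e+00) = 73.811267
iter 2: u=1.162140  f(a)=+1.550e-01  f'(a)=-1.195e+00  a ← 73.811267 − (+1.550e-01/-1.195e+00) = 73.940999
iter 3: u=1.160101  f(a)=+4.429e-04  f'(a)=-1.188e+00  a ← 73.940999 − (+4.429e-04/-1.188e+00) = 73.941371
iter 4: u=1.160095  f(a)=+3.640e-09  f'(a)=-1.188e+00  a ← 73.941371 − (+3.640e-09/-1.188e+00) = 73.941371
iter 5: u=1.160095  f(a)=-2.842e-14  f'(a)=-1.188e+00  a ← 73.941371 − (-2.842e-14/-1.188e+00) = 73.941371
converged: |Δa| < 1e-12 after 5 iterations
sag = a·(cosh(S/(2a)) − 1) = 73.941371·(cosh(1.160095) − 1) = 55.592530
T_max/T_min = cosh(S/(2a)) = 1.751846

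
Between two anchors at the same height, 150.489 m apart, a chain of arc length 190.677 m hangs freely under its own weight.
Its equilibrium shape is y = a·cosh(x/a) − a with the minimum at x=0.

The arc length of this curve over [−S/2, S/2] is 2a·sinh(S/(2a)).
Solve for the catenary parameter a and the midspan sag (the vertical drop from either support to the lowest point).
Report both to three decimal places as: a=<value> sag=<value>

seed: a₀ = √(S³/(24(L−S))) = √(150.489³/(24·40.188)) = 59.443356
iter 1: u=1.265819  f(a)=+3.345e+00  f'(a)=-1.582e+00  a ← 59.443356 − (+3.345e+00/-1.582e+00) = 61.558505
iter 2: u=1.222325  f(a)=+1.868e-01  f'(a)=-1.409e+00  a ← 61.558505 − (+1.868e-01/-1.409e+00) = 61.691075
iter 3: u=1.219698  f(a)=+6.592e-04  f'(a)=-1.399e+00  a ← 61.691075 − (+6.592e-04/-1.399e+00) = 61.691546
iter 4: u=1.219689  f(a)=+8.268e-09  f'(a)=-1.399e+00  a ← 61.691546 − (+8.268e-09/-1.399e+00) = 61.691546
iter 5: u=1.219689  f(a)=-8.527e-14  f'(a)=-1.399e+00  a ← 61.691546 − (-8.527e-14/-1.399e+00) = 61.691546
converged: |Δa| < 1e-12 after 5 iterations
sag = a·(cosh(S/(2a)) − 1) = 61.691546·(cosh(1.219689) − 1) = 51.865825
T_max/T_min = cosh(S/(2a)) = 1.840728

a=61.692 sag=51.866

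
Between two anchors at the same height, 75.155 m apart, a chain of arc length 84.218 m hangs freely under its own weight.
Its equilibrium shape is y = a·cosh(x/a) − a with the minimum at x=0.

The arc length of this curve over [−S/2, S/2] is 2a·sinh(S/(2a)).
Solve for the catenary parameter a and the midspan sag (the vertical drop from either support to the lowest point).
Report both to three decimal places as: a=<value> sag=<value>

seed: a₀ = √(S³/(24(L−S))) = √(75.155³/(24·9.063)) = 44.176897
iter 1: u=0.850614  f(a)=+3.336e-01  f'(a)=-4.408e-01  a ← 44.176897 − (+3.336e-01/-4.408e-01) = 44.933709
iter 2: u=0.836288  f(a)=+8.765e-03  f'(a)=-4.179e-01  a ← 44.933709 − (+8.765e-03/-4.179e-01) = 44.954684
iter 3: u=0.835897  f(a)=+6.414e-06  f'(a)=-4.173e-01  a ← 44.954684 − (+6.414e-06/-4.173e-01) = 44.954699
iter 4: u=0.835897  f(a)=+3.425e-12  f'(a)=-4.173e-01  a ← 44.954699 − (+3.425e-12/-4.173e-01) = 44.954699
converged: |Δa| < 1e-12 after 4 iterations
sag = a·(cosh(S/(2a)) − 1) = 44.954699·(cosh(0.835897) − 1) = 16.641509
T_max/T_min = cosh(S/(2a)) = 1.370184

a=44.955 sag=16.642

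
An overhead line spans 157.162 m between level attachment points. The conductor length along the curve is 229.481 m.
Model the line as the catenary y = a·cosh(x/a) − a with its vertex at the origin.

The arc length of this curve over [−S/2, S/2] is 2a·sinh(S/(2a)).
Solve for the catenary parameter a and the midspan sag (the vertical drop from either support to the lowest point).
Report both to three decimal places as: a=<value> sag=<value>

seed: a₀ = √(S³/(24(L−S))) = √(157.162³/(24·72.319)) = 47.292197
iter 1: u=1.661606  f(a)=+1.067e+01  f'(a)=-3.990e+00  a ← 47.292197 − (+1.067e+01/-3.990e+00) = 49.964951
iter 2: u=1.572722  f(a)=+9.710e-01  f'(a)=-3.294e+00  a ← 49.964951 − (+9.710e-01/-3.294e+00) = 50.259702
iter 3: u=1.563499  f(a)=+9.827e-03  f'(a)=-3.228e+00  a ← 50.259702 − (+9.827e-03/-3.228e+00) = 50.262747
iter 4: u=1.563404  f(a)=+1.029e-06  f'(a)=-3.227e+00  a ← 50.262747 − (+1.029e-06/-3.227e+00) = 50.262747
iter 5: u=1.563404  f(a)=+0.000e+00  f'(a)=-3.227e+00  a ← 50.262747 − (+0.000e+00/-3.227e+00) = 50.262747
converged: |Δa| < 1e-12 after 5 iterations
sag = a·(cosh(S/(2a)) − 1) = 50.262747·(cosh(1.563404) − 1) = 75.003873
T_max/T_min = cosh(S/(2a)) = 2.492236

a=50.263 sag=75.004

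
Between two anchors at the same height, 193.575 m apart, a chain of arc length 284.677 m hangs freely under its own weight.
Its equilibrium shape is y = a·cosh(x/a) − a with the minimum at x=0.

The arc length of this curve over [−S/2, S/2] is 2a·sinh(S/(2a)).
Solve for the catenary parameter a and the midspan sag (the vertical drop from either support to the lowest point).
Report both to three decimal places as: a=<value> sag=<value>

seed: a₀ = √(S³/(24(L−S))) = √(193.575³/(24·91.102)) = 57.597592
iter 1: u=1.680409  f(a)=+1.376e+01  f'(a)=-4.152e+00  a ← 57.597592 − (+1.376e+01/-4.152e+00) = 60.912482
iter 2: u=1.588960  f(a)=+1.278e+00  f'(a)=-3.414e+00  a ← 60.912482 − (+1.278e+00/-3.414e+00) = 61.286720
iter 3: u=1.579257  f(a)=+1.350e-02  f'(a)=-3.342e+00  a ← 61.286720 − (+1.350e-02/-3.342e+00) = 61.290759
iter 4: u=1.579153  f(a)=+1.541e-06  f'(a)=-3.341e+00  a ← 61.290759 − (+1.541e-06/-3.341e+00) = 61.290759
iter 5: u=1.579153  f(a)=-5.684e-14  f'(a)=-3.341e+00  a ← 61.290759 − (-5.684e-14/-3.341e+00) = 61.290759
converged: |Δa| < 1e-12 after 5 iterations
sag = a·(cosh(S/(2a)) − 1) = 61.290759·(cosh(1.579153) − 1) = 93.682806
T_max/T_min = cosh(S/(2a)) = 2.528498

a=61.291 sag=93.683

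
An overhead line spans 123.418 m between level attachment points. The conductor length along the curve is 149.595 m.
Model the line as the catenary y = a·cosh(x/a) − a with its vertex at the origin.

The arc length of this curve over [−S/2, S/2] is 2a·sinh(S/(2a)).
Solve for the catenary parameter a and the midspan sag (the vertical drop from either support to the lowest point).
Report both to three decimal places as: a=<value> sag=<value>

a=56.363 sag=37.293

seed: a₀ = √(S³/(24(L−S))) = √(123.418³/(24·26.177)) = 54.701873
iter 1: u=1.128097  f(a)=+1.717e+00  f'(a)=-1.085e+00  a ← 54.701873 − (+1.717e+00/-1.085e+00) = 56.285041
iter 2: u=1.096366  f(a)=+7.736e-02  f'(a)=-9.888e-01  a ← 56.285041 − (+7.736e-02/-9.888e-01) = 56.363279
iter 3: u=1.094844  f(a)=+1.735e-04  f'(a)=-9.844e-01  a ← 56.363279 − (+1.735e-04/-9.844e-01) = 56.363455
iter 4: u=1.094841  f(a)=+8.763e-10  f'(a)=-9.844e-01  a ← 56.363455 − (+8.763e-10/-9.844e-01) = 56.363455
iter 5: u=1.094841  f(a)=+0.000e+00  f'(a)=-9.844e-01  a ← 56.363455 − (+0.000e+00/-9.844e-01) = 56.363455
converged: |Δa| < 1e-12 after 5 iterations
sag = a·(cosh(S/(2a)) − 1) = 56.363455·(cosh(1.094841) − 1) = 37.292859
T_max/T_min = cosh(S/(2a)) = 1.661650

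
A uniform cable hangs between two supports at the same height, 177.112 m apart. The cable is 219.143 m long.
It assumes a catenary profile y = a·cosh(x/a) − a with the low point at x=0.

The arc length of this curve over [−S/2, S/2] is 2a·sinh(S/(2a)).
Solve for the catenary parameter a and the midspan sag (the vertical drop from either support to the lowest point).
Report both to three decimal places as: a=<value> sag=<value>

a=76.723 sag=57.039

seed: a₀ = √(S³/(24(L−S))) = √(177.112³/(24·42.031)) = 74.213258
iter 1: u=1.193264  f(a)=+3.096e+00  f'(a)=-1.302e+00  a ← 74.213258 − (+3.096e+00/-1.302e+00) = 76.590252
iter 2: u=1.156231  f(a)=+1.550e-01  f'(a)=-1.175e+00  a ← 76.590252 − (+1.550e-01/-1.175e+00) = 76.722134
iter 3: u=1.154243  f(a)=+4.335e-04  f'(a)=-1.168e+00  a ← 76.722134 − (+4.335e-04/-1.168e+00) = 76.722505
iter 4: u=1.154238  f(a)=+3.414e-09  f'(a)=-1.168e+00  a ← 76.722505 − (+3.414e-09/-1.168e+00) = 76.722505
iter 5: u=1.154238  f(a)=+0.000e+00  f'(a)=-1.168e+00  a ← 76.722505 − (+0.000e+00/-1.168e+00) = 76.722505
converged: |Δa| < 1e-12 after 5 iterations
sag = a·(cosh(S/(2a)) − 1) = 76.722505·(cosh(1.154238) − 1) = 57.039434
T_max/T_min = cosh(S/(2a)) = 1.743451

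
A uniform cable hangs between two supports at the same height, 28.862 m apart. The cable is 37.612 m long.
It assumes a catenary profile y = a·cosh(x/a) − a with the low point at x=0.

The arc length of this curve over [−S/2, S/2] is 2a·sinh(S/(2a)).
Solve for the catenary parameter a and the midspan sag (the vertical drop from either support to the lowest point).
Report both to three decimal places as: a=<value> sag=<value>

seed: a₀ = √(S³/(24(L−S))) = √(28.862³/(24·8.750)) = 10.699907
iter 1: u=1.348703  f(a)=+8.312e-01  f'(a)=-1.953e+00  a ← 10.699907 − (+8.312e-01/-1.953e+00) = 11.125485
iter 2: u=1.297112  f(a)=+5.216e-02  f'(a)=-1.715e+00  a ← 11.125485 − (+5.216e-02/-1.715e+00) = 11.155902
iter 3: u=1.293575  f(a)=+2.359e-04  f'(a)=-1.699e+00  a ← 11.155902 − (+2.359e-04/-1.699e+00) = 11.156040
iter 4: u=1.293559  f(a)=+4.870e-09  f'(a)=-1.699e+00  a ← 11.156040 − (+4.870e-09/-1.699e+00) = 11.156040
iter 5: u=1.293559  f(a)=+0.000e+00  f'(a)=-1.699e+00  a ← 11.156040 − (+0.000e+00/-1.699e+00) = 11.156040
converged: |Δa| < 1e-12 after 5 iterations
sag = a·(cosh(S/(2a)) − 1) = 11.156040·(cosh(1.293559) − 1) = 10.709981
T_max/T_min = cosh(S/(2a)) = 1.960016

a=11.156 sag=10.710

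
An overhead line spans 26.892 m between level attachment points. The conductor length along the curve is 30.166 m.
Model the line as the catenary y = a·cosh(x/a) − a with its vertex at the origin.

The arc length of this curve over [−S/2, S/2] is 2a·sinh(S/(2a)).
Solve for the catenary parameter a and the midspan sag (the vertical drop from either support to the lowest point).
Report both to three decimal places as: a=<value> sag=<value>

seed: a₀ = √(S³/(24(L−S))) = √(26.892³/(24·3.274)) = 15.732209
iter 1: u=0.854680  f(a)=+1.217e-01  f'(a)=-4.474e-01  a ← 15.732209 − (+1.217e-01/-4.474e-01) = 16.004166
iter 2: u=0.840156  f(a)=+3.227e-03  f'(a)=-4.240e-01  a ← 16.004166 − (+3.227e-03/-4.240e-01) = 16.011777
iter 3: u=0.839757  f(a)=+2.407e-06  f'(a)=-4.233e-01  a ← 16.011777 − (+2.407e-06/-4.233e-01) = 16.011783
iter 4: u=0.839757  f(a)=+1.343e-12  f'(a)=-4.233e-01  a ← 16.011783 − (+1.343e-12/-4.233e-01) = 16.011783
converged: |Δa| < 1e-12 after 4 iterations
sag = a·(cosh(S/(2a)) − 1) = 16.011783·(cosh(0.839757) − 1) = 5.985355
T_max/T_min = cosh(S/(2a)) = 1.373809

a=16.012 sag=5.985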